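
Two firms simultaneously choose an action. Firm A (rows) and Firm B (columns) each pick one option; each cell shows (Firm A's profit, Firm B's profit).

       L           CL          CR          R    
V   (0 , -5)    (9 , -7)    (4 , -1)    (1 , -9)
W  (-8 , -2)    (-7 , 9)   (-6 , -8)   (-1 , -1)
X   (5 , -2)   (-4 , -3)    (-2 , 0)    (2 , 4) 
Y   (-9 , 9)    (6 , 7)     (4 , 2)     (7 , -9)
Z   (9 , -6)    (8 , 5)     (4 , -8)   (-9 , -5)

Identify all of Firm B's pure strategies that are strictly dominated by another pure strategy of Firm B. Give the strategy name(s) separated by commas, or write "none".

L is not dominated — it holds its own against CL at V (-5>-7); CR at W (-2>-8); R at V (-5>-9).
CL is not dominated — it holds its own against L at W (9>-2); CR at W (9>-8); R at V (-7>-9).
CR is not dominated — it holds its own against L at V (-1>-5); CL at V (-1>-7); R at V (-1>-9).
Nothing dominates R: L at W (-1>-2); CL at X (4>-3); CR at W (-1>-8).

none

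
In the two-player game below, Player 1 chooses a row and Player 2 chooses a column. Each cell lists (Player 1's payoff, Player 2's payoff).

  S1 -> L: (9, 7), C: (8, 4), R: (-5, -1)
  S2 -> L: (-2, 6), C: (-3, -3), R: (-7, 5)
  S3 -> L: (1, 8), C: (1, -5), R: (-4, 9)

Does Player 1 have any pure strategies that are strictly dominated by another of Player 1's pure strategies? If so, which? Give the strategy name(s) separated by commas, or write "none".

S2

S1 is not dominated — it holds its own against S2 at L (9>-2); S3 at L (9>1).
S1 strictly dominates S2 — L: 9>-2, C: 8>-3, R: -5>-7.
S3: no other strategy beats it everywhere (S1 at R (-4>-5); S2 at L (1>-2)).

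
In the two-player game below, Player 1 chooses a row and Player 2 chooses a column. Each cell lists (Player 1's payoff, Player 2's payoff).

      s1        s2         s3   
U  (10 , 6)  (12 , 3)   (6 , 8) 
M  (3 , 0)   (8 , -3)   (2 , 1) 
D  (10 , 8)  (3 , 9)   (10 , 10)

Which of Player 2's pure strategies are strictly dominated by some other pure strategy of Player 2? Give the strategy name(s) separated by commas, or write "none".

s1 is strictly dominated by s3 (U: 8>6, M: 1>0, D: 10>8).
s3 strictly dominates s2 — U: 8>3, M: 1>-3, D: 10>9.
s3: no other strategy beats it everywhere (s1 at U (8>6); s2 at U (8>3)).

s1, s2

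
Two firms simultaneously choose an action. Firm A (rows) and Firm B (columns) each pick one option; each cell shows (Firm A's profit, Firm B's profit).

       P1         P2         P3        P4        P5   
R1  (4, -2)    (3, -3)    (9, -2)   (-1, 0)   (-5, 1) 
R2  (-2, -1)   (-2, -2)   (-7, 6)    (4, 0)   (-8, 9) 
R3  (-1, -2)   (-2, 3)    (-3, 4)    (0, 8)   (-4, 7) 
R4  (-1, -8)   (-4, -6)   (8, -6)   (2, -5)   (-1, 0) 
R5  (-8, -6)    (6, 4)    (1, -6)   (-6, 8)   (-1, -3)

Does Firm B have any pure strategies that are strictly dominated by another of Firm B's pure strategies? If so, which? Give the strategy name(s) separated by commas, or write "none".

P1, P2, P3

P1 is strictly dominated by P4 (R1: 0>-2, R2: 0>-1, R3: 8>-2, R4: -5>-8, R5: 8>-6).
P4 strictly dominates P2 — R1: 0>-3, R2: 0>-2, R3: 8>3, R4: -5>-6, R5: 8>4.
P3 is strictly dominated by P5 (R1: 1>-2, R2: 9>6, R3: 7>4, R4: 0>-6, R5: -3>-6).
Nothing dominates P4: P1 at R1 (0>-2); P2 at R1 (0>-3); P3 at R1 (0>-2); P5 at R3 (8>7).
P5: no other strategy beats it everywhere (P1 at R1 (1>-2); P2 at R1 (1>-3); P3 at R1 (1>-2); P4 at R1 (1>0)).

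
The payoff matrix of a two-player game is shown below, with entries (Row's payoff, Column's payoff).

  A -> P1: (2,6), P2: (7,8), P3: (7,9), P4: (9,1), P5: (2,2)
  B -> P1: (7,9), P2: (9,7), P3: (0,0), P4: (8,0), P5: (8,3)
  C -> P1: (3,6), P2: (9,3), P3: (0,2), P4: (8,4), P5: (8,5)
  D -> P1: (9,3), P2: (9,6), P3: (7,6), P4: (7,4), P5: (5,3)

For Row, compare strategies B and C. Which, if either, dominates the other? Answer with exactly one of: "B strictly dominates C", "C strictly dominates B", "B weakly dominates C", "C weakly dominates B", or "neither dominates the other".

Compare B to C across every action of Column: P1: 7>3, P2: 9=9, P3: 0=0, P4: 8=8, P5: 8=8.
B is at least as good everywhere and strictly better somewhere (tied only at P2, P3, P4, P5), so B weakly but not strictly dominates C.

B weakly dominates C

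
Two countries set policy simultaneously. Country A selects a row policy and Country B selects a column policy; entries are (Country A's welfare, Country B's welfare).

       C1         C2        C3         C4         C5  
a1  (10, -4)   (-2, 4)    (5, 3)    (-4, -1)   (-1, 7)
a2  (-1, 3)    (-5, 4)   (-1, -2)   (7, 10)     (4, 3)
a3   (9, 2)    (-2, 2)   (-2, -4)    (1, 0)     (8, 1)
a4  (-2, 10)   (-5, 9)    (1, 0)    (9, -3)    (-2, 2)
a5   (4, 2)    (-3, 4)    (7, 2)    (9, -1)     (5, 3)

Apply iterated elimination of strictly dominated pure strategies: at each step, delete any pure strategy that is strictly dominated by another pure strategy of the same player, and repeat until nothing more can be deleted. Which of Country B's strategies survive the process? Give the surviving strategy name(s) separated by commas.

Country A's strategy a2 is strictly dominated by a5 (C1: 4>-1, C2: -3>-5, C3: 7>-1, C4: 9>7, C5: 5>4) and is removed.
Country B's strategy C3 is strictly dominated by C2 (a1: 4>3, a3: 2>-4, a4: 9>0, a5: 4>2) and is removed.
For Country B, C2 strictly dominates C4 on the remaining rows (a1: 4>-1, a3: 2>0, a4: 9>-3, a5: 4>-1); eliminate C4.
Country A's strategy a4 is strictly dominated by a1 (C1: 10>-2, C2: -2>-5, C5: -1>-2) and is removed.
Row a5 is eliminated: a3 beats it against every remaining column (C1: 9>4, C2: -2>-3, C5: 8>5).
Among the remaining strategies, none is strictly dominated by another pure strategy of the same player, so the elimination stops.
Surviving strategies — Country A: {a1, a3}; Country B: {C1, C2, C5}.

C1, C2, C5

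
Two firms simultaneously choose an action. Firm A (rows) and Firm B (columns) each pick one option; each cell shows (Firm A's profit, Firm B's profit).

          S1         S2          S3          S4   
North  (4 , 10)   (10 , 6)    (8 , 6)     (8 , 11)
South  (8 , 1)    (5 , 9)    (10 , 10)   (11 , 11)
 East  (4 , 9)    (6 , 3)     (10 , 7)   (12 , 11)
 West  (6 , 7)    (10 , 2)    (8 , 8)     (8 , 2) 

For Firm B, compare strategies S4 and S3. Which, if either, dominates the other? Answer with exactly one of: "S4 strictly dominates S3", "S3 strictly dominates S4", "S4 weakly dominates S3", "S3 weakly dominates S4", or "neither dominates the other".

neither dominates the other

Compare S4 to S3 across each opponent action: North: 11>6, South: 11>10, East: 11>7, West: 2<8.
S4 does better at North, South, East but worse at West; neither strategy dominates the other.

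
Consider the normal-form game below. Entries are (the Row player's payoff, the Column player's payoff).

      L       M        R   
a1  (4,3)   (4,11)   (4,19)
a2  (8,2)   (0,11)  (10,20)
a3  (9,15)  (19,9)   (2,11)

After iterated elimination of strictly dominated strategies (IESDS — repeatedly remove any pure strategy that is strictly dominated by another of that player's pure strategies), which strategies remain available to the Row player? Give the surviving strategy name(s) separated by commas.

The Column player's strategy M is strictly dominated by R (a1: 19>11, a2: 20>11, a3: 11>9) and is removed.
The Row player's strategy a1 is strictly dominated by a2 (L: 8>4, R: 10>4) and is removed.
Among the remaining strategies, none is strictly dominated by another pure strategy of the same player, so the elimination stops.
Surviving strategies — the Row player: {a2, a3}; the Column player: {L, R}.

a2, a3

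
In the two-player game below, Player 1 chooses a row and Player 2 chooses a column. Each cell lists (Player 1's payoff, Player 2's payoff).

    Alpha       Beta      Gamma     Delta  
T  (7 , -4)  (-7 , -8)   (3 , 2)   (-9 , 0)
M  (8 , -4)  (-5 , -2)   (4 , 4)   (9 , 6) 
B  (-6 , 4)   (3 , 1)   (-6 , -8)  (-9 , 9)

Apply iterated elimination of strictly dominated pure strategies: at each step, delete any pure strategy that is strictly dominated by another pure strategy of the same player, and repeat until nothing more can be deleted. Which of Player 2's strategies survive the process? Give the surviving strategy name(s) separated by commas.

Delta

Row T is eliminated: M beats it against every remaining column (Alpha: 8>7, Beta: -5>-7, Gamma: 4>3, Delta: 9>-9).
For Player 2, Delta strictly dominates Alpha on the remaining rows (M: 6>-4, B: 9>4); eliminate Alpha.
Column Beta is eliminated: Delta beats it against every remaining row (M: 6>-2, B: 9>1).
Row B is eliminated: M beats it against every remaining column (Gamma: 4>-6, Delta: 9>-9).
Player 2's strategy Gamma is strictly dominated by Delta (M: 6>4) and is removed.
Among the remaining strategies, none is strictly dominated by another pure strategy of the same player, so the elimination stops.
Surviving strategies — Player 1: {M}; Player 2: {Delta}.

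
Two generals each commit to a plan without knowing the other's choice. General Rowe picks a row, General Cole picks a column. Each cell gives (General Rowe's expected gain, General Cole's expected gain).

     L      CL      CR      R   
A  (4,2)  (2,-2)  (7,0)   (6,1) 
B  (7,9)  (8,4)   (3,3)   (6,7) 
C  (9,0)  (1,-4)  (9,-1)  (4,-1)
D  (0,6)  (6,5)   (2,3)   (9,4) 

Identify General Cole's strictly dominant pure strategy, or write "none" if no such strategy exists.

L

L vs CL: A: 2>-2, B: 9>4, C: 0>-4, D: 6>5.
L vs CR: A: 2>0, B: 9>3, C: 0>-1, D: 6>3.
L vs R: A: 2>1, B: 9>7, C: 0>-1, D: 6>4.
L strictly beats every other strategy against every opponent action, so it is strictly dominant.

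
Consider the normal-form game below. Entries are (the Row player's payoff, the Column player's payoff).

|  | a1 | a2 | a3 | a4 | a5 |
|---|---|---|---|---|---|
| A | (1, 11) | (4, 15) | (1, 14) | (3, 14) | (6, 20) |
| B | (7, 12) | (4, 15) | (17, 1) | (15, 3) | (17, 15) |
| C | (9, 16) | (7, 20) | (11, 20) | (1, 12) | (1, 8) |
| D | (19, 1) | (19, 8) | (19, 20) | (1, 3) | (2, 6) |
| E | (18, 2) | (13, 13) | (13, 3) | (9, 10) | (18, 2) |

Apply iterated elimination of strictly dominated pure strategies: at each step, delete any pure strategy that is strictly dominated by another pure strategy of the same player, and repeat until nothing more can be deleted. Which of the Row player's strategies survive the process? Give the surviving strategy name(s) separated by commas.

B, D, E

For the Row player, E strictly dominates A on the remaining columns (a1: 18>1, a2: 13>4, a3: 13>1, a4: 9>3, a5: 18>6); eliminate A.
The Row player's strategy C is strictly dominated by E (a1: 18>9, a2: 13>7, a3: 13>11, a4: 9>1, a5: 18>1) and is removed.
For the Column player, a2 strictly dominates a1 on the remaining rows (B: 15>12, D: 8>1, E: 13>2); eliminate a1.
Column a4 is eliminated: a2 beats it against every remaining row (B: 15>3, D: 8>3, E: 13>10).
Among the remaining strategies, none is strictly dominated by another pure strategy of the same player, so the elimination stops.
Surviving strategies — the Row player: {B, D, E}; the Column player: {a2, a3, a5}.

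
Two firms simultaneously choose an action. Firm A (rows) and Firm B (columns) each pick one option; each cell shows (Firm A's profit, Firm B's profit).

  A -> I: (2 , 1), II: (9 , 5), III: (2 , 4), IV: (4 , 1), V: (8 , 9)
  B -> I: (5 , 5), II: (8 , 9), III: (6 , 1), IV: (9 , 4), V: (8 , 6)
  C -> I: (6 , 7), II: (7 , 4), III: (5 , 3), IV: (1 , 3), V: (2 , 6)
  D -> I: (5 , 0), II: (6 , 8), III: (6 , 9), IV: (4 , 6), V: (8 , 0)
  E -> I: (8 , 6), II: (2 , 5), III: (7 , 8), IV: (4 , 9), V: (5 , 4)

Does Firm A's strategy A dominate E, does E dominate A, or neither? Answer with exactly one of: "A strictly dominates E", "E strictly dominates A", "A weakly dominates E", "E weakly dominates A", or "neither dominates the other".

neither dominates the other

A's payoffs vs E's, by Firm B's action — I: 2<8, II: 9>2, III: 2<7, IV: 4=4, V: 8>5.
A does better at II, V but worse at I, III; neither strategy dominates the other.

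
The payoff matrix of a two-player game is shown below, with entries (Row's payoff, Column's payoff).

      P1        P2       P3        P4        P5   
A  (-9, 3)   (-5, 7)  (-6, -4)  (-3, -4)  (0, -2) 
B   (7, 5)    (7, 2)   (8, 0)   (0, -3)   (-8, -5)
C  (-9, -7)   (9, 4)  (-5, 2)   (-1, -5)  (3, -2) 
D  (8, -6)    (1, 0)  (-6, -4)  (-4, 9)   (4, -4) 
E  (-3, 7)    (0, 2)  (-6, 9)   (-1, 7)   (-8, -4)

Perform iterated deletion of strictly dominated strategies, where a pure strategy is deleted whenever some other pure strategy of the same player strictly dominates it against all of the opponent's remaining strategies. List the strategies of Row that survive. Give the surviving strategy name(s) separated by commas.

Column P5 is eliminated: P2 beats it against every remaining row (A: 7>-2, B: 2>-5, C: 4>-2, D: 0>-4, E: 2>-4).
Row A is eliminated: B beats it against every remaining column (P1: 7>-9, P2: 7>-5, P3: 8>-6, P4: 0>-3).
Row E is eliminated: B beats it against every remaining column (P1: 7>-3, P2: 7>0, P3: 8>-6, P4: 0>-1).
For Column, P2 strictly dominates P3 on the remaining rows (B: 2>0, C: 4>2, D: 0>-4); eliminate P3.
Among the remaining strategies, none is strictly dominated by another pure strategy of the same player, so the elimination stops.
Surviving strategies — Row: {B, C, D}; Column: {P1, P2, P4}.

B, C, D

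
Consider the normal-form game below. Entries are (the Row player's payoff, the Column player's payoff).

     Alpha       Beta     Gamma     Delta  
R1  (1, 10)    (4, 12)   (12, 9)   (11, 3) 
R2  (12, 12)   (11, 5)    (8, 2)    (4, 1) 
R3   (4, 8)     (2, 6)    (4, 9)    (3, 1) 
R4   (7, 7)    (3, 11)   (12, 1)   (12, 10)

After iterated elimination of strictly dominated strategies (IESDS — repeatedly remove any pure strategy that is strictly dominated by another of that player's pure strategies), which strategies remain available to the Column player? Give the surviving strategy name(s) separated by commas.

Alpha

For the Row player, R2 strictly dominates R3 on the remaining columns (Alpha: 12>4, Beta: 11>2, Gamma: 8>4, Delta: 4>3); eliminate R3.
The Column player's strategy Gamma is strictly dominated by Alpha (R1: 10>9, R2: 12>2, R4: 7>1) and is removed.
For the Column player, Beta strictly dominates Delta on the remaining rows (R1: 12>3, R2: 5>1, R4: 11>10); eliminate Delta.
The Row player's strategy R1 is strictly dominated by R2 (Alpha: 12>1, Beta: 11>4) and is removed.
The Row player's strategy R4 is strictly dominated by R2 (Alpha: 12>7, Beta: 11>3) and is removed.
For the Column player, Alpha strictly dominates Beta on the remaining rows (R2: 12>5); eliminate Beta.
Among the remaining strategies, none is strictly dominated by another pure strategy of the same player, so the elimination stops.
Surviving strategies — the Row player: {R2}; the Column player: {Alpha}.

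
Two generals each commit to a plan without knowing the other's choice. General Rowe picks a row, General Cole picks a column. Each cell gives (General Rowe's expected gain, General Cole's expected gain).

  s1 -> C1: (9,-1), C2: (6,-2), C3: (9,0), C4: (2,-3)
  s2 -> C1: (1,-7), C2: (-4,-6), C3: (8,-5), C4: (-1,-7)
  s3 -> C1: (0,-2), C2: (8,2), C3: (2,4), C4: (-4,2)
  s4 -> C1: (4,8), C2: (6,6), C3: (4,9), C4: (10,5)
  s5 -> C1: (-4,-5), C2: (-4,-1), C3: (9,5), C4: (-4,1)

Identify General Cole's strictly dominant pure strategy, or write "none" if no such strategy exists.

C3 vs C1: s1: 0>-1, s2: -5>-7, s3: 4>-2, s4: 9>8, s5: 5>-5.
C3 vs C2: s1: 0>-2, s2: -5>-6, s3: 4>2, s4: 9>6, s5: 5>-1.
C3 vs C4: s1: 0>-3, s2: -5>-7, s3: 4>2, s4: 9>5, s5: 5>1.
C3 strictly beats every other strategy against every opponent action, so it is strictly dominant.

C3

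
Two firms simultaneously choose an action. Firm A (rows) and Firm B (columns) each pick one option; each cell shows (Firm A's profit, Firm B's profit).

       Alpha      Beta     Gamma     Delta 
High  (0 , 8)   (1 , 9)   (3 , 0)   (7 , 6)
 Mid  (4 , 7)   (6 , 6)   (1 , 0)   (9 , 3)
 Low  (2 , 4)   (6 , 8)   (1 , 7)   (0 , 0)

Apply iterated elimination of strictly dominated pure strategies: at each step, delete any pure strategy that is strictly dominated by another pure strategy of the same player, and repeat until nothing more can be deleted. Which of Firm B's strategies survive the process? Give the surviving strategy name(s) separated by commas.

Alpha, Beta

Firm B's strategy Gamma is strictly dominated by Beta (High: 9>0, Mid: 6>0, Low: 8>7) and is removed.
Firm A's strategy High is strictly dominated by Mid (Alpha: 4>0, Beta: 6>1, Delta: 9>7) and is removed.
For Firm B, Alpha strictly dominates Delta on the remaining rows (Mid: 7>3, Low: 4>0); eliminate Delta.
Among the remaining strategies, none is strictly dominated by another pure strategy of the same player, so the elimination stops.
Surviving strategies — Firm A: {Mid, Low}; Firm B: {Alpha, Beta}.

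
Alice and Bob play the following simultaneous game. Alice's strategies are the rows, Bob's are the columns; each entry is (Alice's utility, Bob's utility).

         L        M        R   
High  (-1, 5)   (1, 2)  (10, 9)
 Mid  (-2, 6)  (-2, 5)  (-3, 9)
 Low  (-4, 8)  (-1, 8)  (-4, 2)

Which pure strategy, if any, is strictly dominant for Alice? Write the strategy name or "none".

High vs Mid: L: -1>-2, M: 1>-2, R: 10>-3.
High vs Low: L: -1>-4, M: 1>-1, R: 10>-4.
High strictly beats every other strategy against every opponent action, so it is strictly dominant.

High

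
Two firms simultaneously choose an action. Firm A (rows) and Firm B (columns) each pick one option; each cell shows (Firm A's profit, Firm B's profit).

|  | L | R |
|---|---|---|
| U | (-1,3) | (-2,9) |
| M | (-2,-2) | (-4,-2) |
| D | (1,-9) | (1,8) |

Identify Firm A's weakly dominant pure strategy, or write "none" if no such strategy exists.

D vs U: L: 1>-1, R: 1>-2.
D vs M: L: 1>-2, R: 1>-4.
D is at least as good as every other strategy against every opponent action, so it is weakly dominant.

D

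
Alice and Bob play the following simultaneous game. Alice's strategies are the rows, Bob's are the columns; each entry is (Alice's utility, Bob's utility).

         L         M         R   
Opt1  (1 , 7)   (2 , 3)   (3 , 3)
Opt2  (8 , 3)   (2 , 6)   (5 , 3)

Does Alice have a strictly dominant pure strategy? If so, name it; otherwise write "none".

Opt1 fails to dominate Opt2 at L (1<8).
Opt2 fails to dominate Opt1 at M (2=2).
No single strategy dominates all the others.

none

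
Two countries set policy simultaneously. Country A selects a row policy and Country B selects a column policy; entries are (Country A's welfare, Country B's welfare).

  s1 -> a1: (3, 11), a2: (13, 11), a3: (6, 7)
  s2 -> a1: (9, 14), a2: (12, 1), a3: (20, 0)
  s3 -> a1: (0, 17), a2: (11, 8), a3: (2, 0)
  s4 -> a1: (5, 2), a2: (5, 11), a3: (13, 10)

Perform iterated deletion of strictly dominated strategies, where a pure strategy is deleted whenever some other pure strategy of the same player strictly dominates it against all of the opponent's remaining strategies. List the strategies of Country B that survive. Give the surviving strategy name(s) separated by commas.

Row s3 is eliminated: s1 beats it against every remaining column (a1: 3>0, a2: 13>11, a3: 6>2).
For Country A, s2 strictly dominates s4 on the remaining columns (a1: 9>5, a2: 12>5, a3: 20>13); eliminate s4.
Country B's strategy a3 is strictly dominated by a1 (s1: 11>7, s2: 14>0) and is removed.
Among the remaining strategies, none is strictly dominated by another pure strategy of the same player, so the elimination stops.
Surviving strategies — Country A: {s1, s2}; Country B: {a1, a2}.

a1, a2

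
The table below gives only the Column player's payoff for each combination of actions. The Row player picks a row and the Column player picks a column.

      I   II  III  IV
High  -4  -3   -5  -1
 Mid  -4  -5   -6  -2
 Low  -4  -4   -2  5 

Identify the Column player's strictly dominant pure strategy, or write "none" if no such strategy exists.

IV

IV vs I: High: -1>-4, Mid: -2>-4, Low: 5>-4.
IV vs II: High: -1>-3, Mid: -2>-5, Low: 5>-4.
IV vs III: High: -1>-5, Mid: -2>-6, Low: 5>-2.
IV strictly beats every other strategy against every opponent action, so it is strictly dominant.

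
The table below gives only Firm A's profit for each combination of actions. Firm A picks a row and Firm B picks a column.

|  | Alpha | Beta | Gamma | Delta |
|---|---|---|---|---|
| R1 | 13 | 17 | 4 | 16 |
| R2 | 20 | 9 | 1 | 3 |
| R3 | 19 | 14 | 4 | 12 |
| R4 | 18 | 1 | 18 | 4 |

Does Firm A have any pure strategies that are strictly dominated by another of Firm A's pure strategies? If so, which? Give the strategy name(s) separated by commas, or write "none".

R1 is not dominated — it holds its own against R2 at Beta (17>9); R3 at Beta (17>14); R4 at Beta (17>1).
R2: no other strategy beats it everywhere (R1 at Alpha (20>13); R3 at Alpha (20>19); R4 at Alpha (20>18)).
R3: no other strategy beats it everywhere (R1 at Alpha (19>13); R2 at Beta (14>9); R4 at Alpha (19>18)).
R4: no other strategy beats it everywhere (R1 at Alpha (18>13); R2 at Gamma (18>1); R3 at Gamma (18>4)).

none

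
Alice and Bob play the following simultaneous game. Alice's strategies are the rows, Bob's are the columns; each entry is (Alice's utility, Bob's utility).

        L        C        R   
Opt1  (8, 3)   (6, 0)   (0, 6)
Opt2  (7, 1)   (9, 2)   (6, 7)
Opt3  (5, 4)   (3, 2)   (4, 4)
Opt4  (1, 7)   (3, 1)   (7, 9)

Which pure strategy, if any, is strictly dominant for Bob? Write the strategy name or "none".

L fails to dominate C at Opt2 (1<2).
C fails to dominate L at Opt1 (0<3).
R fails to dominate L at Opt3 (4=4).
No single strategy dominates all the others.

none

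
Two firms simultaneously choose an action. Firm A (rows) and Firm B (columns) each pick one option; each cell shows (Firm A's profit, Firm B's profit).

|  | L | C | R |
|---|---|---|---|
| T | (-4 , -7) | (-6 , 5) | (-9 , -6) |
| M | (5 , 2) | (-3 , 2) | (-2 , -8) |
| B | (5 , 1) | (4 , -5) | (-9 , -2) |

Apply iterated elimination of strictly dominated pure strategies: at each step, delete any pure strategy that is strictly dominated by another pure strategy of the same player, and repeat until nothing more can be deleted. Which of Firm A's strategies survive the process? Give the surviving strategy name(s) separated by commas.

M, B

For Firm A, M strictly dominates T on the remaining columns (L: 5>-4, C: -3>-6, R: -2>-9); eliminate T.
Column R is eliminated: L beats it against every remaining row (M: 2>-8, B: 1>-2).
Among the remaining strategies, none is strictly dominated by another pure strategy of the same player, so the elimination stops.
Surviving strategies — Firm A: {M, B}; Firm B: {L, C}.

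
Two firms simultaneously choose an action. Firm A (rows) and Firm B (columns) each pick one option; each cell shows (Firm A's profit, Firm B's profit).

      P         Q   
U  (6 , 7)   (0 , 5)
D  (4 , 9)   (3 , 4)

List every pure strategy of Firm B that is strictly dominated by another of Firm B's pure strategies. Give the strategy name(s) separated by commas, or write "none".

P is not dominated — it holds its own against Q at U (7>5).
P strictly dominates Q — U: 7>5, D: 9>4.

Q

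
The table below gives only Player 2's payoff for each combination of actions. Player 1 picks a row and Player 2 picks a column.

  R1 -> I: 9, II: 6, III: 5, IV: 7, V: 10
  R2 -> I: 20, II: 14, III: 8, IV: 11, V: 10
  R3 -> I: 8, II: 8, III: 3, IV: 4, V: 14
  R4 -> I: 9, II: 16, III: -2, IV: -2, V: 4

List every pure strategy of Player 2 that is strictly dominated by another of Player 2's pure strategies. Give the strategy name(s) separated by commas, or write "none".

I is not dominated — it holds its own against II at R1 (9>6); III at R1 (9>5); IV at R1 (9>7); V at R2 (20>10).
II is not dominated — it holds its own against I at R3 (8=8); III at R1 (6>5); IV at R2 (14>11); V at R2 (14>10).
III: dominated, since I does at least as well everywhere (R1: 9>5, R2: 20>8, R3: 8>3, R4: 9>-2).
I strictly dominates IV — R1: 9>7, R2: 20>11, R3: 8>4, R4: 9>-2.
V: no other strategy beats it everywhere (I at R1 (10>9); II at R1 (10>6); III at R1 (10>5); IV at R1 (10>7)).

III, IV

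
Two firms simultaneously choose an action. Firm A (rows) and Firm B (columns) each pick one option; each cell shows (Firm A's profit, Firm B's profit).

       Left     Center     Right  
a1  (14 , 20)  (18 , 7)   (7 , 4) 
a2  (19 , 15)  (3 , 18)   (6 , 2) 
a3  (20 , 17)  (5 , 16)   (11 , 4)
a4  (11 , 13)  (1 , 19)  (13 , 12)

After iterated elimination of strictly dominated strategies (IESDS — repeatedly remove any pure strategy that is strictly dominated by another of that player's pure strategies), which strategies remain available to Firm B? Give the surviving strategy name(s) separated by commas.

Firm A's strategy a2 is strictly dominated by a3 (Left: 20>19, Center: 5>3, Right: 11>6) and is removed.
Firm B's strategy Right is strictly dominated by Left (a1: 20>4, a3: 17>4, a4: 13>12) and is removed.
For Firm A, a1 strictly dominates a4 on the remaining columns (Left: 14>11, Center: 18>1); eliminate a4.
Firm B's strategy Center is strictly dominated by Left (a1: 20>7, a3: 17>16) and is removed.
Firm A's strategy a1 is strictly dominated by a3 (Left: 20>14) and is removed.
Among the remaining strategies, none is strictly dominated by another pure strategy of the same player, so the elimination stops.
Surviving strategies — Firm A: {a3}; Firm B: {Left}.

Left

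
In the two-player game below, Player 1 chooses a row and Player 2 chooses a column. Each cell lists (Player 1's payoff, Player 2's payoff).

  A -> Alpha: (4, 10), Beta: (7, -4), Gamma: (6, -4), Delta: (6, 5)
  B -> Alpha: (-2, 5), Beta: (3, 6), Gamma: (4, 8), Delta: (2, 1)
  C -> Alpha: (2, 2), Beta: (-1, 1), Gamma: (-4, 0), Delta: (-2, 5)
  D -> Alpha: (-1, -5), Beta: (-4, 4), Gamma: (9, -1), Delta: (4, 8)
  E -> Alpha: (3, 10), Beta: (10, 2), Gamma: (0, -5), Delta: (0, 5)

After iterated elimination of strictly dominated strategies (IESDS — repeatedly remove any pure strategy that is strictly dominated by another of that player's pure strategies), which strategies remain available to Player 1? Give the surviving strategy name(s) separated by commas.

Row B is eliminated: A beats it against every remaining column (Alpha: 4>-2, Beta: 7>3, Gamma: 6>4, Delta: 6>2).
For Player 1, A strictly dominates C on the remaining columns (Alpha: 4>2, Beta: 7>-1, Gamma: 6>-4, Delta: 6>-2); eliminate C.
Column Beta is eliminated: Delta beats it against every remaining row (A: 5>-4, D: 8>4, E: 5>2).
Row E is eliminated: A beats it against every remaining column (Alpha: 4>3, Gamma: 6>0, Delta: 6>0).
Column Gamma is eliminated: Delta beats it against every remaining row (A: 5>-4, D: 8>-1).
Player 1's strategy D is strictly dominated by A (Alpha: 4>-1, Delta: 6>4) and is removed.
Player 2's strategy Delta is strictly dominated by Alpha (A: 10>5) and is removed.
Among the remaining strategies, none is strictly dominated by another pure strategy of the same player, so the elimination stops.
Surviving strategies — Player 1: {A}; Player 2: {Alpha}.

A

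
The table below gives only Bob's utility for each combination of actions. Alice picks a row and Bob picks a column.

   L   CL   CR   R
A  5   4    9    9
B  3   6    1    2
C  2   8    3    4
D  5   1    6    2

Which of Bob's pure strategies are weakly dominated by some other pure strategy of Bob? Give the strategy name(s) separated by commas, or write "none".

Nothing dominates L: CL at A (5>4); CR at B (3>1); R at B (3>2).
Nothing dominates CL: L at B (6>3); CR at B (6>1); R at B (6>2).
CR is not dominated — it holds its own against L at A (9>5); CL at A (9>4); R at D (6>2).
Nothing dominates R: L at A (9>5); CL at A (9>4); CR at B (2>1).

none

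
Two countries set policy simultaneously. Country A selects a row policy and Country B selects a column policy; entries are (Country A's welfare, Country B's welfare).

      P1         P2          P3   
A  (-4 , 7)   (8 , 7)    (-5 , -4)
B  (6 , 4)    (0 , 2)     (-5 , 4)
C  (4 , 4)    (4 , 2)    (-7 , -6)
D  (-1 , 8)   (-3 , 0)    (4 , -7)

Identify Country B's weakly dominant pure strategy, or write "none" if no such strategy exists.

P1

P1 vs P2: A: 7=7, B: 4>2, C: 4>2, D: 8>0.
P1 vs P3: A: 7>-4, B: 4=4, C: 4>-6, D: 8>-7.
P1 is at least as good as every other strategy against every opponent action, so it is weakly dominant.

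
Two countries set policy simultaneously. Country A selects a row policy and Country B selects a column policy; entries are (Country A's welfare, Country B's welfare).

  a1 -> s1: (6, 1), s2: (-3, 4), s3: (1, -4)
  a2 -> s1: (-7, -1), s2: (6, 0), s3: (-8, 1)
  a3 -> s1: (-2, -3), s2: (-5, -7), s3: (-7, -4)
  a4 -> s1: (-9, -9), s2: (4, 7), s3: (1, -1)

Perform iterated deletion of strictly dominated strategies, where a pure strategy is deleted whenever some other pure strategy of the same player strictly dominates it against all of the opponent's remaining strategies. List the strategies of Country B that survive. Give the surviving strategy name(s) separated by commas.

s2, s3

Country A's strategy a3 is strictly dominated by a1 (s1: 6>-2, s2: -3>-5, s3: 1>-7) and is removed.
For Country B, s2 strictly dominates s1 on the remaining rows (a1: 4>1, a2: 0>-1, a4: 7>-9); eliminate s1.
Among the remaining strategies, none is strictly dominated by another pure strategy of the same player, so the elimination stops.
Surviving strategies — Country A: {a1, a2, a4}; Country B: {s2, s3}.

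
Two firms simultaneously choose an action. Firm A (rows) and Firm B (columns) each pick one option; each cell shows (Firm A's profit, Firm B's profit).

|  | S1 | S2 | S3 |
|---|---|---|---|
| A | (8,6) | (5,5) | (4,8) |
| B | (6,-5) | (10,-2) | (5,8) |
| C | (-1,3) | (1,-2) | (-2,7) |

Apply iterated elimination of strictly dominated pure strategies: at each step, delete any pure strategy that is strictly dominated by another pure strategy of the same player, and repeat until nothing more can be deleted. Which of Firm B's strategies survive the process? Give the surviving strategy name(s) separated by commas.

Firm A's strategy C is strictly dominated by A (S1: 8>-1, S2: 5>1, S3: 4>-2) and is removed.
Firm B's strategy S1 is strictly dominated by S3 (A: 8>6, B: 8>-5) and is removed.
Row A is eliminated: B beats it against every remaining column (S2: 10>5, S3: 5>4).
Firm B's strategy S2 is strictly dominated by S3 (B: 8>-2) and is removed.
Among the remaining strategies, none is strictly dominated by another pure strategy of the same player, so the elimination stops.
Surviving strategies — Firm A: {B}; Firm B: {S3}.

S3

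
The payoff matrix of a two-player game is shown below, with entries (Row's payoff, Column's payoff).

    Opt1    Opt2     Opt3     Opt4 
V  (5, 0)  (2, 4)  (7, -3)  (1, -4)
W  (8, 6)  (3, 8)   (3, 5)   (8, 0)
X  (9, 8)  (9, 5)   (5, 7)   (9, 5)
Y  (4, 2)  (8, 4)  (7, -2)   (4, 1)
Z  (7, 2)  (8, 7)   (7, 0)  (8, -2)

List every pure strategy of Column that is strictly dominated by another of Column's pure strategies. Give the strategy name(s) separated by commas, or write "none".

Nothing dominates Opt1: Opt2 at X (8>5); Opt3 at V (0>-3); Opt4 at V (0>-4).
Nothing dominates Opt2: Opt1 at V (4>0); Opt3 at V (4>-3); Opt4 at V (4>-4).
Opt3 is strictly dominated by Opt1 (V: 0>-3, W: 6>5, X: 8>7, Y: 2>-2, Z: 2>0).
Opt4: dominated, since Opt1 does at least as well everywhere (V: 0>-4, W: 6>0, X: 8>5, Y: 2>1, Z: 2>-2).

Opt3, Opt4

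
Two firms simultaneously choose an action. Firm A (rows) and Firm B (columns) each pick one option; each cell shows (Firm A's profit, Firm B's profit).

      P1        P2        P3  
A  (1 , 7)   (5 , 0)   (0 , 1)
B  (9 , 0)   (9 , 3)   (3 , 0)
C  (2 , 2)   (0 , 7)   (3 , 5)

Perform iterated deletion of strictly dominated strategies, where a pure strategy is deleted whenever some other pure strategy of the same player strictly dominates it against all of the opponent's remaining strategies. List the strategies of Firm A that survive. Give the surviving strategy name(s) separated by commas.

B

Firm A's strategy A is strictly dominated by B (P1: 9>1, P2: 9>5, P3: 3>0) and is removed.
Column P1 is eliminated: P2 beats it against every remaining row (B: 3>0, C: 7>2).
Column P3 is eliminated: P2 beats it against every remaining row (B: 3>0, C: 7>5).
Firm A's strategy C is strictly dominated by B (P2: 9>0) and is removed.
Among the remaining strategies, none is strictly dominated by another pure strategy of the same player, so the elimination stops.
Surviving strategies — Firm A: {B}; Firm B: {P2}.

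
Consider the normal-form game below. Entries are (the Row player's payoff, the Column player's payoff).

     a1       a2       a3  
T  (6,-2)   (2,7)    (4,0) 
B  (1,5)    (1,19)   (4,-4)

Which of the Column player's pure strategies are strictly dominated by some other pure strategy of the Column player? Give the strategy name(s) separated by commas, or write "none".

a1 is strictly dominated by a2 (T: 7>-2, B: 19>5).
a2 is not dominated — it holds its own against a1 at T (7>-2); a3 at T (7>0).
a3 is strictly dominated by a2 (T: 7>0, B: 19>-4).

a1, a3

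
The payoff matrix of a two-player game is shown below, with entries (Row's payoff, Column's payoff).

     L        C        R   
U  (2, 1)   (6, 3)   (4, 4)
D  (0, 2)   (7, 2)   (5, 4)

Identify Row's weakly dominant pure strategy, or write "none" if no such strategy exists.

U fails to dominate D at C (6<7).
D fails to dominate U at L (0<2).
No single strategy dominates all the others.

none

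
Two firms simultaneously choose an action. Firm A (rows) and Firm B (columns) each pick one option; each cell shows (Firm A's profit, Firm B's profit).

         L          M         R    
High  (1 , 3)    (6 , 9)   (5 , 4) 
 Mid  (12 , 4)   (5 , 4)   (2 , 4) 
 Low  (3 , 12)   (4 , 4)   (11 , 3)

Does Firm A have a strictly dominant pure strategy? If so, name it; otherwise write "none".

none

High fails to dominate Mid at L (1<12).
Mid fails to dominate High at M (5<6).
Low fails to dominate High at M (4<6).
No single strategy dominates all the others.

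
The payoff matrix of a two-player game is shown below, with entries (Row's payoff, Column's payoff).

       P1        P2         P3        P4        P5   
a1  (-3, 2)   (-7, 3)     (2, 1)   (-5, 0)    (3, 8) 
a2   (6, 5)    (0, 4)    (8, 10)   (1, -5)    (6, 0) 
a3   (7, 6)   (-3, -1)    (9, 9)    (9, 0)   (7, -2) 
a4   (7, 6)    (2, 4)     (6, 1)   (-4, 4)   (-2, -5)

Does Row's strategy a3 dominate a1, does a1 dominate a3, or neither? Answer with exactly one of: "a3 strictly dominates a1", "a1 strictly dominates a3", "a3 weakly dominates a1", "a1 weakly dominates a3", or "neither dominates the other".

a3 strictly dominates a1

Compare a3 to a1 across each choice by Column: P1: 7>-3, P2: -3>-7, P3: 9>2, P4: 9>-5, P5: 7>3.
a3 gives a strictly higher payoff against each choice by Column, so a3 strictly dominates a1.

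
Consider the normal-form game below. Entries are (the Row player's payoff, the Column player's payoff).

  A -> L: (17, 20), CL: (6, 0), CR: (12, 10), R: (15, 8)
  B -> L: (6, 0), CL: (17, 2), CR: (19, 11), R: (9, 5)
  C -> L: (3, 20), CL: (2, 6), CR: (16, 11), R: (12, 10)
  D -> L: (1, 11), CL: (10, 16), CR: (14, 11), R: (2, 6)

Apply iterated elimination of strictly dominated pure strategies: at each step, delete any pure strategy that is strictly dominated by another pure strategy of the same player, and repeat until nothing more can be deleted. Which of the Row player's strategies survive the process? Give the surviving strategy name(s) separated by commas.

A, B

The Row player's strategy D is strictly dominated by B (L: 6>1, CL: 17>10, CR: 19>14, R: 9>2) and is removed.
Column CL is eliminated: CR beats it against every remaining row (A: 10>0, B: 11>2, C: 11>6).
Column R is eliminated: CR beats it against every remaining row (A: 10>8, B: 11>5, C: 11>10).
The Row player's strategy C is strictly dominated by B (L: 6>3, CR: 19>16) and is removed.
Among the remaining strategies, none is strictly dominated by another pure strategy of the same player, so the elimination stops.
Surviving strategies — the Row player: {A, B}; the Column player: {L, CR}.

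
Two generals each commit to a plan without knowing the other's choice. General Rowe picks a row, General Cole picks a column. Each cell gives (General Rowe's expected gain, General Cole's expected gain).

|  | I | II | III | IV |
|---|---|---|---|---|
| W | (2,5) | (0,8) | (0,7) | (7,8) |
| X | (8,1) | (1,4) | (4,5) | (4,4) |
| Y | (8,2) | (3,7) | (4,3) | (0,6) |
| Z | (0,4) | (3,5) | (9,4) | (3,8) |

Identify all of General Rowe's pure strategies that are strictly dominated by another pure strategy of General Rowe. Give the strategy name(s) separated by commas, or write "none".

W is not dominated — it holds its own against X at IV (7>4); Y at IV (7>0); Z at I (2>0).
Nothing dominates X: W at I (8>2); Y at I (8=8); Z at I (8>0).
Y is not dominated — it holds its own against W at I (8>2); X at I (8=8); Z at I (8>0).
Nothing dominates Z: W at II (3>0); X at II (3>1); Y at II (3=3).

none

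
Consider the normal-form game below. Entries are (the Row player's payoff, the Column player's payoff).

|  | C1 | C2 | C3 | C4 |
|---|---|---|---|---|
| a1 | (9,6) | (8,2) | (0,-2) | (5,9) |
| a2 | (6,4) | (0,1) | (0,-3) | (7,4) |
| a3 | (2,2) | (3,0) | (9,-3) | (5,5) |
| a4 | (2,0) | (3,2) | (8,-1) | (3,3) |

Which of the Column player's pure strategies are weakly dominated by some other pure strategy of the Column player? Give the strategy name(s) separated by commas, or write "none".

C1, C2, C3

C1: dominated, since C4 does at least as well everywhere (a1: 9>6, a2: 4=4, a3: 5>2, a4: 3>0).
C2: dominated, since C4 does at least as well everywhere (a1: 9>2, a2: 4>1, a3: 5>0, a4: 3>2).
C3 is weakly dominated by C1 (a1: 6>-2, a2: 4>-3, a3: 2>-3, a4: 0>-1).
C4: no other strategy beats it everywhere (C1 at a1 (9>6); C2 at a1 (9>2); C3 at a1 (9>-2)).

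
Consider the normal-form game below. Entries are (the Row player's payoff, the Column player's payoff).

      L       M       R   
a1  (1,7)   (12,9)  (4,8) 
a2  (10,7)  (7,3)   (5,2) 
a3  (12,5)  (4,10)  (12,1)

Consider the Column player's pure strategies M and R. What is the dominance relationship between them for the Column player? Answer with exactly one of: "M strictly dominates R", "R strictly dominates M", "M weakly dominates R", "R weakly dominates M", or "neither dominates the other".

M strictly dominates R

M's payoffs vs R's, by the Row player's action — a1: 9>8, a2: 3>2, a3: 10>1.
Every comparison favours M, so M strictly dominates R.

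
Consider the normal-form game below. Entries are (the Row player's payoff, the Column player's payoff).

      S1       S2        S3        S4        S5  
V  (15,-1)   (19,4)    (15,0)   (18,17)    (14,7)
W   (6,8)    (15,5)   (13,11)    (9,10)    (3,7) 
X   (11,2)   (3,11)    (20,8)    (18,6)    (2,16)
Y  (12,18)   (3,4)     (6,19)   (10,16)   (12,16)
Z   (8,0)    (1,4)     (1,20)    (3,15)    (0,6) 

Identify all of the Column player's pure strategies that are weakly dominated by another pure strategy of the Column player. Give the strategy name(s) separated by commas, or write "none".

S3 weakly dominates S1 — V: 0>-1, W: 11>8, X: 8>2, Y: 19>18, Z: 20>0.
S5 weakly dominates S2 — V: 7>4, W: 7>5, X: 16>11, Y: 16>4, Z: 6>4.
S3: no other strategy beats it everywhere (S1 at V (0>-1); S2 at W (11>5); S4 at W (11>10); S5 at W (11>7)).
Nothing dominates S4: S1 at V (17>-1); S2 at V (17>4); S3 at V (17>0); S5 at V (17>7).
Nothing dominates S5: S1 at V (7>-1); S2 at V (7>4); S3 at V (7>0); S4 at X (16>6).

S1, S2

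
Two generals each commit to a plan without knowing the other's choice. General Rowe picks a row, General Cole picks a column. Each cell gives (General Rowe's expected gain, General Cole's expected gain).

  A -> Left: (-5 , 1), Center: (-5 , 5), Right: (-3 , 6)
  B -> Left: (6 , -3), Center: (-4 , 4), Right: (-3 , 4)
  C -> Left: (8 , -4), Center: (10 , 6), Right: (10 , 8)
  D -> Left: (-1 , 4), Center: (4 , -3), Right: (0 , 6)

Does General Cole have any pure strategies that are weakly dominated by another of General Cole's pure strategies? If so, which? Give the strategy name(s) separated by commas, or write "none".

Left: dominated, since Right does at least as well everywhere (A: 6>1, B: 4>-3, C: 8>-4, D: 6>4).
Center is weakly dominated by Right (A: 6>5, B: 4=4, C: 8>6, D: 6>-3).
Right is not dominated — it holds its own against Left at A (6>1); Center at A (6>5).

Left, Center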